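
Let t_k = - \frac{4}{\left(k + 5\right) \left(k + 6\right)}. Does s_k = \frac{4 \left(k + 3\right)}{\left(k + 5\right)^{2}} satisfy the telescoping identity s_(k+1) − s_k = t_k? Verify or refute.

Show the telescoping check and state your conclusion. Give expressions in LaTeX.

Invalid: residual \frac{8 \left(2 k + 11\right)}{k^{4} + 22 k^{3} + 181 k^{2} + 660 k + 900} ≠ 0.

s_(k+1) = 4*(k + 4)/(k + 6)**2
s_(k+1) − s_k = 4*(-k**2 - 7*k - 8)/(k**4 + 22*k**3 + 181*k**2 + 660*k + 900)
(s_(k+1) − s_k) − t_k = 8*(2*k + 11)/(k**4 + 22*k**3 + 181*k**2 + 660*k + 900)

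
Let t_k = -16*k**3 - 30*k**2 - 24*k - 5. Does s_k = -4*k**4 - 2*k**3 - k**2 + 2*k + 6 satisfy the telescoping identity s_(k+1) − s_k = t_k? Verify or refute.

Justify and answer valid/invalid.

Valid: the claim telescopes to t_k.

s_(k+1) = -4*k**4 - 18*k**3 - 31*k**2 - 22*k + 1
s_(k+1) − s_k = -16*k**3 - 30*k**2 - 24*k - 5
(s_(k+1) − s_k) − t_k = 0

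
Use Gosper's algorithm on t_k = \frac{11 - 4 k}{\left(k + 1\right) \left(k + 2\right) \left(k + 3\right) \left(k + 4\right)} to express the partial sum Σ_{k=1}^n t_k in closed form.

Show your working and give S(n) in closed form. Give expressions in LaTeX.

The ratio is (k + 1)*(4*k - 7)/((k + 5)*(4*k - 11)).
So A=k + 1 and B=k + 5, with C=k - 11/4.
Set up (k + 1)·f(k+1) − (k + 4)·f(k) − (k - 11/4) = 0.
Bound: deg f ≤ 3.
Solve for f: f(k) = -k*(k**2 + 6*k + 15)/8 (degree 3 ≤ 3).
R(k) = B(k−1)·f(k)/C(k) = -k*(k + 4)*(k**2 + 6*k + 15)/(2*(4*k - 11)); s_k = R·t_k = k*(k**2 + 6*k + 15)/(2*(k + 1)*(k + 2)*(k + 3)).
Δs = (11 - 4*k)/(k**4 + 10*k**3 + 35*k**2 + 50*k + 24), as required.
Telescope: S(n) = s_(n+1) − s_(1) = (n**3 + 9*n**2 + 30*n + 22)/(2*(n**3 + 9*n**2 + 26*n + 24)) − (11/24) = n*(n**2 + 9*n + 74)/(24*(n**3 + 9*n**2 + 26*n + 24)).

S(n) = \frac{n \left(n^{2} + 9 n + 74\right)}{24 \left(n^{3} + 9 n^{2} + 26 n + 24\right)}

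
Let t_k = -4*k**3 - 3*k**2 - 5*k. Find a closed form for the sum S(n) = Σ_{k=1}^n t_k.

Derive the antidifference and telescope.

Compute t_(k+1)/t_k: get (4*k**3 + 15*k**2 + 23*k + 12)/(k*(4*k**2 + 3*k + 5)).
Take A(k)=1, B(k)=1, C(k)=k**3 + 3*k**2/4 + 5*k/4.
Set up (1)·f(k+1) − (1)·f(k) − (k**3 + 3*k**2/4 + 5*k/4) = 0.
deg f ≤ 4 (via 0,0,3).
Coefficient equations give f(k) = k*(k - 1)*(k**2 + 2)/4.
Then R = B(k−1)f/C = (k - 1)*(k**2 + 2)/(4*k**2 + 3*k + 5), so s_k = R(k)·t_k = k*(-k**3 + k**2 - 2*k + 2).
s_(k+1) − s_k = k*(-4*k**2 - 3*k - 5) = t_k.
Σ_(k=1)^n t_k = s_(n+1) − s_(1) = (n*(-n**3 - 3*n**2 - 5*n - 3)) − (0), i.e. n*(-n**3 - 3*n**2 - 5*n - 3).

S(n) = n*(-n**3 - 3*n**2 - 5*n - 3)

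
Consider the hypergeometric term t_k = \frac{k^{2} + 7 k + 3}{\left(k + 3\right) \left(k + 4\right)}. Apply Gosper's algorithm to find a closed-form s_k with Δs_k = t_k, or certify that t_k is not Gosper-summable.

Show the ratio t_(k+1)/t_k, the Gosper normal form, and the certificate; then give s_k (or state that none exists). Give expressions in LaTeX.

r(k) = (k + 3)*(7*k + (k + 1)**2 + 10)/((k + 5)*(k**2 + 7*k + 3)) after simplifying.
Normal form (A,B,C) = (k + 3, k + 5, k**2 + 7*k + 3).
Set up (k + 3)·f(k+1) − (k + 4)·f(k) − (k**2 + 7*k + 3) = 0.
From deg A=1, deg B=1, deg C=2: d=2.
Solving with deg f ≤ 2: f(k) = k**2.
Get s_k = R·t_k = k**2/(k + 3) with R(k) = B(k−1)f(k)/C(k) = k**2*(k + 4)/(k**2 + 7*k + 3).
Δs = (k**2 + 7*k + 3)/(k**2 + 7*k + 12), as required.

s_k = \frac{k^{2}}{k + 3}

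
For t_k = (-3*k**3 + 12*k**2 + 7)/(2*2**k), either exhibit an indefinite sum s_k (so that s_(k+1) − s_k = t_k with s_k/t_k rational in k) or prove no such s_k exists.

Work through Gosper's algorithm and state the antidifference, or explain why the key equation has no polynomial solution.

s_k = (3*k**3 - 3*k**2 + 3*k - 4)/2**k

t_(k+1)/t_k = (-3*(k + 1)**3 + 12*(k + 1)**2 + 7)/(2*(-3*k**3 + 12*k**2 + 7)).
So A=1/2 and B=1, with C=k**3 - 4*k**2 - 7/3.
Need (1/2)·f(k+1) − (1)·f(k) = k**3 - 4*k**2 - 7/3.
deg f ≤ 3 (via 0,0,3).
Match coefficients ⇒ f(k) = -2*(3*k**3 - 3*k**2 + 3*k - 4)/3.
Get s_k = R·t_k = (3*k**3 - 3*k**2 + 3*k - 4)/2**k with R(k) = B(k−1)f(k)/C(k) = -2*(3*k**3 - 3*k**2 + 3*k - 4)/(3*k**3 - 12*k**2 - 7).
Check: Δs_k = (-3*k**3 + 12*k**2 + 7)/(2*2**k). ✓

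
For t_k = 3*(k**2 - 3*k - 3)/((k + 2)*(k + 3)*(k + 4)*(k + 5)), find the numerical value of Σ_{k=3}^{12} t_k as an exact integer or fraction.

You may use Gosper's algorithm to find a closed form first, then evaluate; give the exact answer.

Σ = 401/9520

Ratio r(k) = (k + 2)*(3*k - (k + 1)**2 + 6)/((k + 6)*(-k**2 + 3*k + 3)).
Take A(k)=k + 2, B(k)=k + 6, C(k)=k**2 - 3*k - 3.
Need (k + 2)·f(k+1) − (k + 5)·f(k) = k**2 - 3*k - 3.
deg f ≤ 3 (via 1,1,2).
A polynomial solution: f(k) = k*(k**2 - 63*k - 46)/72.
Get s_k = R·t_k = k*(k**2 - 63*k - 46)/(24*(k + 2)*(k + 3)*(k + 4)) with R(k) = B(k−1)f(k)/C(k) = k*(k + 5)*(k**2 - 63*k - 46)/(72*(k**2 - 3*k - 3)).
s_(k+1) − s_k = 3*(k**2 - 3*k - 3)/(k**4 + 14*k**3 + 71*k**2 + 154*k + 120) = t_k.
Evaluate s at k=13 and k=3: -377/4080 and -113/840; difference 401/9520.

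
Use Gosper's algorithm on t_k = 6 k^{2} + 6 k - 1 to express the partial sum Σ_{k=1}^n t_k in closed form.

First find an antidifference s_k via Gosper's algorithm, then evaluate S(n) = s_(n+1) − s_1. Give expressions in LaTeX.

S(n) = n \left(2 n^{2} + 6 n + 3\right)

t_(k+1)/t_k = (6*k**2 + 18*k + 11)/(6*k**2 + 6*k - 1).
A = 1, B = 1, C = k**2 + k - 1/6.
Solve (1)·f(k+1) − (1)·f(k) = k**2 + k - 1/6.
Bound: deg f ≤ 3.
Solve for f: f(k) = k*(2*k**2 - 3)/6 (degree 3 ≤ 3).
Then R = B(k−1)f/C = k*(2*k**2 - 3)/(6*k**2 + 6*k - 1), so s_k = R(k)·t_k = k*(2*k**2 - 3).
s_(k+1) − s_k = 6*k**2 + 6*k - 1 = t_k.
Σ_(k=1)^n t_k = s_(n+1) − s_(1) = (2*n**3 + 6*n**2 + 3*n - 1) − (-1), i.e. n*(2*n**2 + 6*n + 3).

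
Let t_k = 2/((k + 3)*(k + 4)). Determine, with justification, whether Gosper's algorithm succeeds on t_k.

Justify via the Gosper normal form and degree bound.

The ratio is (k + 3)/(k + 5).
Normal form (A,B,C) = (k + 3, k + 5, 1).
f must satisfy (k + 3)·f(k+1) − (k + 4)·f(k) = 1.
Bound: deg f ≤ 1.
Coefficient equations give f(k) = k/3.
Certificate R = B(k−1)f/C = k*(k + 4)/3 gives s_k = 2*k/(3*(k + 3)).
Verify: 2/(k**2 + 7*k + 12) matches t_k.

Yes. s_k = 2*k/(3*(k + 3)).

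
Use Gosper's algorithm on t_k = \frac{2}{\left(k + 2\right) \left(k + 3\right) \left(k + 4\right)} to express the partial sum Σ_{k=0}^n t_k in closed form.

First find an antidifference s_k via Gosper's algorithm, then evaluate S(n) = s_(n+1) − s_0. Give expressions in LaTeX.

S(n) = \frac{n^{2} + 7 n + 6}{6 \left(n^{2} + 7 n + 12\right)}

Compute t_(k+1)/t_k: get (k + 2)/(k + 5).
A = k + 2, B = k + 5, C = 1.
Set up (k + 2)·f(k+1) − (k + 4)·f(k) − (1) = 0.
Bound: deg f ≤ 2.
A polynomial solution: f(k) = k*(k + 5)/12.
So s_k = (B(k−1)f/C)·t_k = (k*(k + 4)*(k + 5)/12)·t_k = k*(k + 5)/(6*(k + 2)*(k + 3)).
Verify: 2/(k**3 + 9*k**2 + 26*k + 24) matches t_k.
Σ_(k=0)^n t_k = s_(n+1) − s_(0) = ((n**2 + 7*n + 6)/(6*(n**2 + 7*n + 12))) − (0), i.e. (n**2 + 7*n + 6)/(6*(n**2 + 7*n + 12)).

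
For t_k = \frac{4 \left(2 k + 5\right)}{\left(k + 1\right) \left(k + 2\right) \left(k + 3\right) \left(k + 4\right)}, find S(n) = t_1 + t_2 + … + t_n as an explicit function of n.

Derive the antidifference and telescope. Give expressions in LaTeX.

Ratio r(k) = (k + 1)*(2*k + 7)/((k + 5)*(2*k + 5)).
So A=k + 1 and B=k + 5, with C=k + 5/2.
Key eq: (k + 1)·f(k+1) = (k + 4)·f(k) + (k + 5/2).
deg f ≤ 3 (via 1,1,1).
A polynomial solution: f(k) = k*(k + 2)*(k + 4)/6.
R(k) = B(k−1)·f(k)/C(k) = k*(k + 2)*(k + 4)**2/(3*(2*k + 5)); s_k = R·t_k = 4*k*(k + 4)/(3*(k**2 + 4*k + 3)).
Check: Δs_k = 4*(2*k + 5)/(k**4 + 10*k**3 + 35*k**2 + 50*k + 24). ✓
Σ_(k=1)^n t_k = s_(n+1) − s_(1) = (4*(n**2 + 6*n + 5)/(3*(n**2 + 6*n + 8))) − (5/6), i.e. n*(n + 6)/(2*(n**2 + 6*n + 8)).

S(n) = \frac{n \left(n + 6\right)}{2 \left(n^{2} + 6 n + 8\right)}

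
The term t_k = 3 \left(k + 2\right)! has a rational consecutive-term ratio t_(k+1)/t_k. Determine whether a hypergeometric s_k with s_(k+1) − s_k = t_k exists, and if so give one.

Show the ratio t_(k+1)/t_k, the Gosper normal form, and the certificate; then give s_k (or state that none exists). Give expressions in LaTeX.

none (Gosper's algorithm certifies no s_k)

t_(k+1)/t_k = k + 3.
So A=k + 3 and B=1, with C=1.
Key eq: (k + 3)·f(k+1) = (1)·f(k) + (1).
deg f ≤ -1 (via 1,0,0).
deg f ≤ -1 is impossible — no certificate.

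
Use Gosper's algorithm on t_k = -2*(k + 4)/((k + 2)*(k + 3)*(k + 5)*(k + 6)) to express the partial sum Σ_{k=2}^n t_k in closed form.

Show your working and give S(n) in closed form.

S(n) = (-n**2 - 9*n + 10)/(28*(n**2 + 9*n + 18))

Step 1: r(k) = (k + 2)*(k + 5)**2/((k + 4)**2*(k + 7)).
Gosper form: A/B · C(k+1)/C(k) with A=k + 2, B=k + 7, C=k**2 + 8*k + 16.
Need (k + 2)·f(k+1) − (k + 6)·f(k) = k**2 + 8*k + 16.
deg f ≤ 4 (via 1,1,2).
A polynomial solution: f(k) = k*(k + 3)*(k + 4)*(k + 7)/20.
R(k) = B(k−1)·f(k)/C(k) = k*(k + 3)*(k + 6)*(k + 7)/(20*(k + 4)); s_k = R·t_k = k*(-k - 7)/(10*(k**2 + 7*k + 10)).
s_(k+1) − s_k = 2*(-k - 4)/(k**4 + 16*k**3 + 91*k**2 + 216*k + 180) = t_k.
Telescope: S(n) = s_(n+1) − s_(2) = (-n**2 - 9*n - 8)/(10*(n**2 + 9*n + 18)) − (-9/140) = (-n**2 - 9*n + 10)/(28*(n**2 + 9*n + 18)).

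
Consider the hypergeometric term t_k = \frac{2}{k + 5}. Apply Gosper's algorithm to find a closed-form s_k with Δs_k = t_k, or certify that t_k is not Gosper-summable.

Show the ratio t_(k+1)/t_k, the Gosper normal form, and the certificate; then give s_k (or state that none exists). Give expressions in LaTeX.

not Gosper-summable; s_k does not exist

t_(k+1)/t_k = (k + 5)/(k + 6).
Factor: A=k + 5; B=k + 6; C=1.
Need (k + 5)·f(k+1) − (k + 5)·f(k) = 1.
deg f ≤ 0 (via 1,1,0).
f = c0 ⇒ A·f(k+1) − B(k−1)·f(k) − C = -1. The system {-1 = 0} is inconsistent; no antidifference.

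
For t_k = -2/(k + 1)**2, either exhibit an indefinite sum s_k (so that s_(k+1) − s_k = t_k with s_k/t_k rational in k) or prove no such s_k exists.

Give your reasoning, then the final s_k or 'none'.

not Gosper-summable; s_k does not exist

Step 1: r(k) = (k + 1)**2/(k + 2)**2.
Take A(k)=k**2 + 2*k + 1, B(k)=k**2 + 4*k + 4, C(k)=1.
Need (k**2 + 2*k + 1)·f(k+1) − (k**2 + 2*k + 1)·f(k) = 1.
d = 0 from the (2,2,0) case.
Generic f = c0 gives residual -1; -1 = 0 cannot hold, so t_k is not Gosper-summable.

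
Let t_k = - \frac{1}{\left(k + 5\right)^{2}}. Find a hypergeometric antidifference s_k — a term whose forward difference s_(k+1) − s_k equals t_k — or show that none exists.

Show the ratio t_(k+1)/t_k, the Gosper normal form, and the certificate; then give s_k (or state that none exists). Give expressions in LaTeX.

none (Gosper's algorithm certifies no s_k)

t_(k+1)/t_k = (k + 5)**2/(k + 6)**2.
Take A(k)=k**2 + 10*k + 25, B(k)=k**2 + 12*k + 36, C(k)=1.
Key eq: (k**2 + 10*k + 25)·f(k+1) = (k**2 + 10*k + 25)·f(k) + (1).
From deg A=2, deg B=2, deg C=0: d=0.
Write f(k) = c0. Then LHS − RHS = -1, requiring -1 = 0: contradictory. No certificate.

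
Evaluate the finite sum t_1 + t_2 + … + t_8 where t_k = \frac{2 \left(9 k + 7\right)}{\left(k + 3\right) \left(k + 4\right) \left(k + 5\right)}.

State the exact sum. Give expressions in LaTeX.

Ratio r(k) = (k + 3)*(9*k + 16)/((k + 6)*(9*k + 7)).
Factor: A=k + 3; B=k + 6; C=k + 7/9.
Need (k + 3)·f(k+1) − (k + 5)·f(k) = k + 7/9.
deg f ≤ 2 (via 1,1,1).
Solving with deg f ≤ 2: f(k) = k*(17*k + 11)/108.
Certificate R = B(k−1)f/C = k*(k + 5)*(17*k + 11)/(12*(9*k + 7)) gives s_k = k*(17*k + 11)/(6*(k + 3)*(k + 4)).
Verify: 2*(9*k + 7)/(k**3 + 12*k**2 + 47*k + 60) matches t_k.
Sum = s_(9) − s_(1); s_(9) = 41/26, s_(1) = 7/30 ⇒ 262/195.

Σ = 262/195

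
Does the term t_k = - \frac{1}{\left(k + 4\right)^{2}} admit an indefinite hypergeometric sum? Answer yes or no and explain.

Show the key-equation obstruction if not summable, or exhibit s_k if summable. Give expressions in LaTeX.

No; the coefficient equations for f are inconsistent.

Step 1: r(k) = (k + 4)**2/(k + 5)**2.
A = k**2 + 8*k + 16, B = k**2 + 10*k + 25, C = 1.
Need (k**2 + 8*k + 16)·f(k+1) − (k**2 + 8*k + 16)·f(k) = 1.
Bound: deg f ≤ 0.
Write f(k) = c0. Then LHS − RHS = -1, requiring -1 = 0: contradictory. No certificate.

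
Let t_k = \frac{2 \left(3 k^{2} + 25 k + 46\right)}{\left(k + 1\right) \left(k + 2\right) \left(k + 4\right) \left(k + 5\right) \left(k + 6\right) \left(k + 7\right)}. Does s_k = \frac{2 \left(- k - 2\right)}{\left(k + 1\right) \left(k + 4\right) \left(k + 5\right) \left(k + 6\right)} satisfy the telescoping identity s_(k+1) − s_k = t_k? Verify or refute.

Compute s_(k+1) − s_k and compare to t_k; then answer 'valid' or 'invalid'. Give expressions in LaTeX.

s_(k+1) = 2*(-k - 3)/((k + 2)*(k + 5)*(k + 6)*(k + 7))
s_(k+1) − s_k = 2*(3*k**2 + 13*k + 16)/(k**6 + 25*k**5 + 247*k**4 + 1219*k**3 + 3112*k**2 + 3796*k + 1680)
(s_(k+1) − s_k) − t_k = 12*(-2*k - 5)/(k**6 + 25*k**5 + 247*k**4 + 1219*k**3 + 3112*k**2 + 3796*k + 1680)

Invalid: residual \frac{12 \left(- 2 k - 5\right)}{k^{6} + 25 k^{5} + 247 k^{4} + 1219 k^{3} + 3112 k^{2} + 3796 k + 1680} ≠ 0.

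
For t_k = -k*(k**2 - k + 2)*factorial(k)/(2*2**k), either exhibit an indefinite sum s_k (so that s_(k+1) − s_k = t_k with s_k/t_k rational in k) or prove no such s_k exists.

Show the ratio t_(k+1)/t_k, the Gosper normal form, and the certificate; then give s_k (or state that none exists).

Ratio r(k) = (k + 1)**2*(-k + (k + 1)**2 + 1)/(2*k*(k**2 - k + 2)).
Factor: A=k/2 + 1/2; B=1; C=k**3 - k**2 + 2*k.
Set up (k/2 + 1/2)·f(k+1) − (1)·f(k) − (k**3 - k**2 + 2*k) = 0.
d = 2 from the (1,0,3) case.
A polynomial solution: f(k) = 2*(k**2 - 2*k - 1).
R(k) = B(k−1)·f(k)/C(k) = 2*(k**2 - 2*k - 1)/(k*(k**2 - k + 2)); s_k = R·t_k = (-k**2 + 2*k + 1)*factorial(k)/2**k.
Δs = -k*(k**2 - k + 2)*factorial(k)/(2*2**k), as required.

s_k = (-k**2 + 2*k + 1)*factorial(k)/2**k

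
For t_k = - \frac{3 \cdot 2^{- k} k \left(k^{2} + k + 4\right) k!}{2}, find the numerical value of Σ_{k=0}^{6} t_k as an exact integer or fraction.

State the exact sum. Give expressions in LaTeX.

Σ = -23613/4

t_(k+1)/t_k = (k + 1)**2*(k + (k + 1)**2 + 5)/(2*k*(k**2 + k + 4)).
A = k/2 + 1/2, B = 1, C = k**3 + k**2 + 4*k.
Key eq: (k/2 + 1/2)·f(k+1) = (1)·f(k) + (k**3 + k**2 + 4*k).
From deg A=1, deg B=0, deg C=3: d=2.
Match coefficients ⇒ f(k) = 2*(k**2 + 1).
So s_k = (B(k−1)f/C)·t_k = (2*(k**2 + 1)/(k*(k**2 + k + 4)))·t_k = -3*(k**2 + 1)*factorial(k)/2**k.
Check: Δs_k = -3*k*(k**2 + k + 4)*factorial(k)/(2*2**k). ✓
Σ_(k=0)^(6) t_k = s_(7) − s_(0) = -23625/4 − (-3) = -23613/4.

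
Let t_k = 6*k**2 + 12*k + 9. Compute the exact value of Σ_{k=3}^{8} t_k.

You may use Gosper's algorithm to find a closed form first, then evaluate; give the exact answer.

Σ = 1644

Ratio r(k) = (2*k**2 + 8*k + 9)/(2*k**2 + 4*k + 3).
Factor: A=1; B=1; C=k**2 + 2*k + 3/2.
Solve (1)·f(k+1) − (1)·f(k) = k**2 + 2*k + 3/2.
Bound: deg f ≤ 3.
Coefficient equations give f(k) = k*(2*k**2 + 3*k + 4)/6.
Then R = B(k−1)f/C = k*(2*k**2 + 3*k + 4)/(3*(2*k**2 + 4*k + 3)), so s_k = R(k)·t_k = k*(2*k**2 + 3*k + 4).
Δs = 6*k**2 + 12*k + 9, as required.
Σ_(k=3)^(8) t_k = s_(9) − s_(3) = 1737 − (93) = 1644.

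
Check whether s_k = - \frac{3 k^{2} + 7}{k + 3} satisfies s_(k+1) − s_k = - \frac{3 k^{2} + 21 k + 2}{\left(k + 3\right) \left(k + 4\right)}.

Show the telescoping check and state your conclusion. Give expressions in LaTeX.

s_(k+1) = (-3*(k + 1)**2 - 7)/(k + 4)
s_(k+1) − s_k = (-3*k**2 - 21*k - 2)/(k**2 + 7*k + 12)
(s_(k+1) − s_k) − t_k = 0

Valid — Δs_k = t_k.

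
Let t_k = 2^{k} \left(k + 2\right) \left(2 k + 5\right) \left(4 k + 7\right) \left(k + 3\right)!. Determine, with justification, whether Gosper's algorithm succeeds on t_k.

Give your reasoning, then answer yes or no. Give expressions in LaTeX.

Yes. s_k = 2^{k} \left(4 k^{2} + 3 k + 2\right) \left(k + 3\right)!.

Compute t_(k+1)/t_k: get 2*(k + 3)*(k + 4)*(2*k + 7)*(4*k + 11)/((k + 2)*(2*k + 5)*(4*k + 7)).
Factor: A=2*k + 8; B=1; C=k**3 + 25*k**2/4 + 103*k/8 + 35/4.
Solve (2*k + 8)·f(k+1) − (1)·f(k) = k**3 + 25*k**2/4 + 103*k/8 + 35/4.
deg f ≤ 2 (via 1,0,3).
A polynomial solution: f(k) = (4*k**2 + 3*k + 2)/8.
Certificate R = B(k−1)f/C = (4*k**2 + 3*k + 2)/((k + 2)*(2*k + 5)*(4*k + 7)) gives s_k = 2**k*(4*k**2 + 3*k + 2)*factorial(k + 3).
Verify: 2**k*(k + 2)*(2*k + 5)*(4*k + 7)*factorial(k + 3) matches t_k.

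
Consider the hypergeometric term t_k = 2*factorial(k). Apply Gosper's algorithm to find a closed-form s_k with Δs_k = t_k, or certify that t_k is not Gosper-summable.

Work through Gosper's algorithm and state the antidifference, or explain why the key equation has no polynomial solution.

t_(k+1)/t_k = k + 1.
Take A(k)=k + 1, B(k)=1, C(k)=1.
f must satisfy (k + 1)·f(k+1) − (1)·f(k) = 1.
d = -1 from the (1,0,0) case.
Negative degree bound (-1): no f exists, t_k not Gosper-summable.

none (Gosper's algorithm certifies no s_k)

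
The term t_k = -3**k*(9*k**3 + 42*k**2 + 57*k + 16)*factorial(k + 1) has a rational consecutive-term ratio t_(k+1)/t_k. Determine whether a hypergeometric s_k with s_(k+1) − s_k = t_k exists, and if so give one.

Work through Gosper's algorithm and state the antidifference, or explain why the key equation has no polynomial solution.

s_k = -3**k*(3*k**2 + 3*k - 4)*factorial(k + 1)

t_(k+1)/t_k = 3*(9*k**4 + 87*k**3 + 306*k**2 + 460*k + 248)/(9*k**3 + 42*k**2 + 57*k + 16).
Take A(k)=3*k + 6, B(k)=1, C(k)=k**3 + 14*k**2/3 + 19*k/3 + 16/9.
Key eq: (3*k + 6)·f(k+1) = (1)·f(k) + (k**3 + 14*k**2/3 + 19*k/3 + 16/9).
From deg A=1, deg B=0, deg C=3: d=2.
Solve for f: f(k) = (3*k**2 + 3*k - 4)/9 (degree 2 ≤ 2).
So s_k = (B(k−1)f/C)·t_k = ((3*k**2 + 3*k - 4)/(9*k**3 + 42*k**2 + 57*k + 16))·t_k = -3**k*(3*k**2 + 3*k - 4)*factorial(k + 1).
Δs = -3**k*(9*k**3 + 42*k**2 + 57*k + 16)*factorial(k + 1), as required.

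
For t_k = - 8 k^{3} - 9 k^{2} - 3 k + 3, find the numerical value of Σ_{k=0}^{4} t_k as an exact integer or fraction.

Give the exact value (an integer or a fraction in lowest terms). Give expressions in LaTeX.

Compute t_(k+1)/t_k: get (8*k**3 + 33*k**2 + 45*k + 17)/(8*k**3 + 9*k**2 + 3*k - 3).
Factor: A=1; B=1; C=k**3 + 9*k**2/8 + 3*k/8 - 3/8.
Need (1)·f(k+1) − (1)·f(k) = k**3 + 9*k**2/8 + 3*k/8 - 3/8.
From deg A=0, deg B=0, deg C=3: d=4.
Coefficient equations give f(k) = k*(2*k - 3)*(k**2 + k + 1)/8.
Certificate R = B(k−1)f/C = k*(2*k - 3)*(k**2 + k + 1)/(8*k**3 + 9*k**2 + 3*k - 3) gives s_k = k*(-2*k**3 + k**2 + k + 3).
Check: Δs_k = -8*k**3 - 9*k**2 - 3*k + 3. ✓
Sum = s_(5) − s_(0); s_(5) = -1085, s_(0) = 0 ⇒ -1085.

Σ = -1085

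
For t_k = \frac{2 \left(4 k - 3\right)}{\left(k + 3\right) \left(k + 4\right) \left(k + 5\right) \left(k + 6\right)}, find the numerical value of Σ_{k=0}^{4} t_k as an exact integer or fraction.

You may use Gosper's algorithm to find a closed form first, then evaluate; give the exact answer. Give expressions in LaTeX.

Compute t_(k+1)/t_k: get (k + 3)*(4*k + 1)/((k + 7)*(4*k - 3)).
Take A(k)=k + 3, B(k)=k + 7, C(k)=k - 3/4.
Solve (k + 3)·f(k+1) − (k + 6)·f(k) = k - 3/4.
From deg A=1, deg B=1, deg C=1: d=3.
Solve for f: f(k) = k*(k**2 + 12*k - 73)/240 (degree 3 ≤ 3).
So s_k = (B(k−1)f/C)·t_k = (k*(k + 6)*(k**2 + 12*k - 73)/(60*(4*k - 3)))·t_k = k*(k**2 + 12*k - 73)/(30*(k + 3)*(k + 4)*(k + 5)).
Check: Δs_k = 2*(4*k - 3)/(k**4 + 18*k**3 + 119*k**2 + 342*k + 360). ✓
Sum = s_(5) − s_(0); s_(5) = 1/360, s_(0) = 0 ⇒ 1/360.

Σ = 1/360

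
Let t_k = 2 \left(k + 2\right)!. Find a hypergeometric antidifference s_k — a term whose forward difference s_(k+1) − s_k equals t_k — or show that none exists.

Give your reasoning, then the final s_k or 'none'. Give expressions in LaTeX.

not Gosper-summable; s_k does not exist

The ratio is k + 3.
Take A(k)=k + 3, B(k)=1, C(k)=1.
Set up (k + 3)·f(k+1) − (1)·f(k) − (1) = 0.
Degrees (1,0,0) ⇒ d ≤ -1.
deg f ≤ -1 is impossible — no certificate.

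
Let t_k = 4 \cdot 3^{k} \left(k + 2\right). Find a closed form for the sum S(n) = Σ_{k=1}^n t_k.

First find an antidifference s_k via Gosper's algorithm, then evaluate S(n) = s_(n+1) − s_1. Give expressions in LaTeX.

Ratio r(k) = 3*(k + 3)/(k + 2).
Factor: A=3; B=1; C=k + 2.
Need (3)·f(k+1) − (1)·f(k) = k + 2.
Degrees (0,0,1) ⇒ d ≤ 1.
Solving with deg f ≤ 1: f(k) = (2*k + 1)/4.
Get s_k = R·t_k = 3**k*(2*k + 1) with R(k) = B(k−1)f(k)/C(k) = (2*k + 1)/(4*(k + 2)).
s_(k+1) − s_k = 4*3**k*(k + 2) = t_k.
s_(n+1) = 3**(n + 1)*(2*n + 3) and s_(1) = 9, so S(n) = 6*3**n*n + 9*3**n - 9.

S(n) = 6 \cdot 3^{n} n + 9 \cdot 3^{n} - 9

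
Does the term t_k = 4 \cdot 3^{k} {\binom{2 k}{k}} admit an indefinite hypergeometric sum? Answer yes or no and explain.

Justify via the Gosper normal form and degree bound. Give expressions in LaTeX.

No — key equation has no polynomial f.

r(k) = 6*(2*k + 1)/(k + 1) after simplifying.
Gosper form: A/B · C(k+1)/C(k) with A=12*k + 6, B=k + 1, C=1.
Need (12*k + 6)·f(k+1) − (k)·f(k) = 1.
d = -1 from the (1,1,0) case.
d = -1 < 0 ⇒ no nonzero polynomial f; not summable.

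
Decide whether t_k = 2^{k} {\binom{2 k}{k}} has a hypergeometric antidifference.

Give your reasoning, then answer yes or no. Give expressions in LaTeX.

The ratio is 4*(2*k + 1)/(k + 1).
Factor: A=8*k + 4; B=k + 1; C=1.
f must satisfy (8*k + 4)·f(k+1) − (k)·f(k) = 1.
Bound: deg f ≤ -1.
deg f ≤ -1 is impossible — no certificate.

No — key equation has no polynomial f.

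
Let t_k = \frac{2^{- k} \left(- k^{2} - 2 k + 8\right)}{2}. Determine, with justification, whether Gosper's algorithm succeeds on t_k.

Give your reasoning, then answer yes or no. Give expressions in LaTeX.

Yes. s_k = 2^{- k} \left(k^{2} + 4 k - 3\right).

Ratio r(k) = (k**2 + 4*k - 5)/(2*(k**2 + 2*k - 8)).
Normal form (A,B,C) = (1/2, 1, k**2 + 2*k - 8).
Solve (1/2)·f(k+1) − (1)·f(k) = k**2 + 2*k - 8.
From deg A=0, deg B=0, deg C=2: d=2.
Match coefficients ⇒ f(k) = -2*(k**2 + 4*k - 3).
Get s_k = R·t_k = (k**2 + 4*k - 3)/2**k with R(k) = B(k−1)f(k)/C(k) = -2*(k**2 + 4*k - 3)/((k - 2)*(k + 4)).
Δs = (-k**2 - 2*k + 8)/(2*2**k), as required.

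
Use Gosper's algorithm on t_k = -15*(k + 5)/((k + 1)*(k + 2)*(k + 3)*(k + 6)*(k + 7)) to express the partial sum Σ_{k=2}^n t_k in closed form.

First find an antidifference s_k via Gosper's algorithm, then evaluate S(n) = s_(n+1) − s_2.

S(n) = 5*(-n**3 - 12*n**2 - 41*n + 54)/(96*(n**3 + 12*n**2 + 41*n + 42))

Ratio r(k) = (k + 1)*(k + 6)**2/((k + 4)*(k + 5)*(k + 8)).
Take A(k)=k + 1, B(k)=k + 8, C(k)=k**3 + 14*k**2 + 65*k + 100.
Set up (k + 1)·f(k+1) − (k + 7)·f(k) − (k**3 + 14*k**2 + 65*k + 100) = 0.
Bound: deg f ≤ 6.
Match coefficients ⇒ f(k) = k*(k + 3)*(k + 4)**2*(k + 5)**2/36.
Get s_k = R·t_k = 5*k*(-k**2 - 9*k - 20)/(12*(k**3 + 9*k**2 + 20*k + 12)) with R(k) = B(k−1)f(k)/C(k) = k*(k + 3)*(k + 4)*(k + 7)/36.
Check: Δs_k = 15*(-k - 5)/(k**5 + 19*k**4 + 131*k**3 + 401*k**2 + 540*k + 252). ✓
Telescope: S(n) = s_(n+1) − s_(2) = 5*(-n**3 - 12*n**2 - 41*n - 30)/(12*(n**3 + 12*n**2 + 41*n + 42)) − (-35/96) = 5*(-n**3 - 12*n**2 - 41*n + 54)/(96*(n**3 + 12*n**2 + 41*n + 42)).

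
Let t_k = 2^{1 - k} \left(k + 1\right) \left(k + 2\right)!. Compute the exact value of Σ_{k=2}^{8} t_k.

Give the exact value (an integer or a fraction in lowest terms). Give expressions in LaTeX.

Step 1: r(k) = (k + 2)*(k + 3)/(2*(k + 1)).
Take A(k)=k/2 + 3/2, B(k)=1, C(k)=k + 1.
Key eq: (k/2 + 3/2)·f(k+1) = (1)·f(k) + (k + 1).
Degrees (1,0,1) ⇒ d ≤ 0.
Match coefficients ⇒ f(k) = 2.
Get s_k = R·t_k = 2**(2 - k)*factorial(k + 2) with R(k) = B(k−1)f(k)/C(k) = 2/(k + 1).
s_(k+1) − s_k = 2**(1 - k)*(k + 1)*factorial(k + 2) = t_k.
Sum = s_(9) − s_(2); s_(9) = 311850, s_(2) = 24 ⇒ 311826.

Σ = 311826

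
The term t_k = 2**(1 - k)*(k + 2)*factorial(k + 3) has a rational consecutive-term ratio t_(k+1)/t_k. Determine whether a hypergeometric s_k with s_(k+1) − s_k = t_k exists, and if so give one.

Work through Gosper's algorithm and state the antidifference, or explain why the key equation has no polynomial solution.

s_k = 2**(2 - k)*factorial(k + 3)

t_(k+1)/t_k = (k + 3)*(k + 4)/(2*(k + 2)).
So A=k/2 + 2 and B=1, with C=k + 2.
Need (k/2 + 2)·f(k+1) − (1)·f(k) = k + 2.
Degrees (1,0,1) ⇒ d ≤ 0.
Solving with deg f ≤ 0: f(k) = 2.
R(k) = B(k−1)·f(k)/C(k) = 2/(k + 2); s_k = R·t_k = 2**(2 - k)*factorial(k + 3).
Δs = 2**(1 - k)*(k + 2)*factorial(k + 3), as required.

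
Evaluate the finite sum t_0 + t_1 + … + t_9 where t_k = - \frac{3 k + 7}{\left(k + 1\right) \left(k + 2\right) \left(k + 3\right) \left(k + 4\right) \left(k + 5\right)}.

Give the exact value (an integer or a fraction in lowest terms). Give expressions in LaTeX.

t_(k+1)/t_k = (k + 1)*(3*k + 10)/((k + 6)*(3*k + 7)).
So A=k + 1 and B=k + 6, with C=k + 7/3.
Set up (k + 1)·f(k+1) − (k + 5)·f(k) − (k + 7/3) = 0.
deg f ≤ 4 (via 1,1,1).
Solve for f: f(k) = k*(k + 2)*(k**2 + 8*k + 19)/36 (degree 4 ≤ 4).
Certificate R = B(k−1)f/C = k*(k + 2)*(k + 5)*(k**2 + 8*k + 19)/(12*(3*k + 7)) gives s_k = k*(-k**2 - 8*k - 19)/(12*(k**3 + 8*k**2 + 19*k + 12)).
Verify: (-3*k - 7)/(k**5 + 15*k**4 + 85*k**3 + 225*k**2 + 274*k + 120) matches t_k.
Sum = s_(10) − s_(0); s_(10) = -995/12012, s_(0) = 0 ⇒ -995/12012.

Σ = -995/12012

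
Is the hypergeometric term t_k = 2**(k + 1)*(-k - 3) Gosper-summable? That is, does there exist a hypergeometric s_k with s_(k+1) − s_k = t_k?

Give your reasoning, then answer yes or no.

Yes. s_k = 2**(k + 1)*(-k - 1).

Compute t_(k+1)/t_k: get 2*(k + 4)/(k + 3).
Gosper form: A/B · C(k+1)/C(k) with A=2, B=1, C=k + 3.
Key eq: (2)·f(k+1) = (1)·f(k) + (k + 3).
Bound: deg f ≤ 1.
Match coefficients ⇒ f(k) = k + 1.
Certificate R = B(k−1)f/C = (k + 1)/(k + 3) gives s_k = 2**(k + 1)*(-k - 1).
Δs = 2**(k + 1)*(-k - 3), as required.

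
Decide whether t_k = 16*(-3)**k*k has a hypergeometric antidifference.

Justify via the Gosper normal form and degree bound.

Yes. s_k = (-3)**k*(3 - 4*k).

Ratio r(k) = -3 - 3/k.
Take A(k)=-3, B(k)=1, C(k)=k.
f must satisfy (-3)·f(k+1) − (1)·f(k) = k.
Bound: deg f ≤ 1.
Solving with deg f ≤ 1: f(k) = -(4*k - 3)/16.
So s_k = (B(k−1)f/C)·t_k = (-(4*k - 3)/(16*k))·t_k = (-3)**k*(3 - 4*k).
Check: Δs_k = 16*(-3)**k*k. ✓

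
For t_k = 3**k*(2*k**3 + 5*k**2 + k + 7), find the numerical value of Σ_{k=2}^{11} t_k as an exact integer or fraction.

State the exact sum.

Σ = 779092452

Compute t_(k+1)/t_k: get 3*(2*k**3 + 11*k**2 + 17*k + 15)/(2*k**3 + 5*k**2 + k + 7).
Normal form (A,B,C) = (3, 1, k**3 + 5*k**2/2 + k/2 + 7/2).
Solve (3)·f(k+1) − (1)·f(k) = k**3 + 5*k**2/2 + k/2 + 7/2.
From deg A=0, deg B=0, deg C=3: d=3.
Coefficient equations give f(k) = (k**3 - 2*k**2 + 2*k + 2)/2.
Then R = B(k−1)f/C = (k**3 - 2*k**2 + 2*k + 2)/(2*k**3 + 5*k**2 + k + 7), so s_k = R(k)·t_k = 3**k*(k**3 - 2*k**2 + 2*k + 2).
Δs = 3**k*(2*k**3 + 5*k**2 + k + 7), as required.
Σ_(k=2)^(11) t_k = s_(12) − s_(2) = 779092506 − (54) = 779092452.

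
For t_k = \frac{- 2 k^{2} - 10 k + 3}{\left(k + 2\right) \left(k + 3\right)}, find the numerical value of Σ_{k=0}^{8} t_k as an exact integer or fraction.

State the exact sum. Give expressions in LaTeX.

Compute t_(k+1)/t_k: get (k + 2)*(10*k + 2*(k + 1)**2 + 7)/((k + 4)*(2*k**2 + 10*k - 3)).
Normal form (A,B,C) = (k + 2, k + 4, k**2 + 5*k - 3/2).
Need (k + 2)·f(k+1) − (k + 3)·f(k) = k**2 + 5*k - 3/2.
Degrees (1,1,2) ⇒ d ≤ 2.
Solve for f: f(k) = k*(4*k - 7)/4 (degree 2 ≤ 2).
R(k) = B(k−1)·f(k)/C(k) = k*(k + 3)*(4*k - 7)/(2*(2*k**2 + 10*k - 3)); s_k = R·t_k = k*(7 - 4*k)/(2*(k + 2)).
Check: Δs_k = (-2*k**2 - 10*k + 3)/(k**2 + 5*k + 6). ✓
Evaluate s at k=9 and k=0: -261/22 and 0; difference -261/22.

Σ = -261/22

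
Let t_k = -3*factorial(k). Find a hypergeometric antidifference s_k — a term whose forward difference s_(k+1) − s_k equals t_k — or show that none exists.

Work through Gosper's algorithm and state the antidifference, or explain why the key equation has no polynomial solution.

none — t_k is not Gosper-summable

t_(k+1)/t_k = k + 1.
Gosper form: A/B · C(k+1)/C(k) with A=k + 1, B=1, C=1.
f must satisfy (k + 1)·f(k+1) − (1)·f(k) = 1.
From deg A=1, deg B=0, deg C=0: d=-1.
deg f ≤ -1 is impossible — no certificate.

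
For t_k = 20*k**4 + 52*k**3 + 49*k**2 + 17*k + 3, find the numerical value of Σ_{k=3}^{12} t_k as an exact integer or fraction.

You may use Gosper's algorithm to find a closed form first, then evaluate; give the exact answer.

Step 1: r(k) = (20*k**4 + 132*k**3 + 325*k**2 + 351*k + 141)/(20*k**4 + 52*k**3 + 49*k**2 + 17*k + 3).
Gosper form: A/B · C(k+1)/C(k) with A=1, B=1, C=k**4 + 13*k**3/5 + 49*k**2/20 + 17*k/20 + 3/20.
Key eq: (1)·f(k+1) = (1)·f(k) + (k**4 + 13*k**3/5 + 49*k**2/20 + 17*k/20 + 3/20).
From deg A=0, deg B=0, deg C=4: d=5.
Solving with deg f ≤ 5: f(k) = k*(4*k**4 + 3*k**3 - 3*k**2 - 3*k + 2)/20.
Certificate R = B(k−1)f/C = k*(4*k**4 + 3*k**3 - 3*k**2 - 3*k + 2)/(20*k**4 + 52*k**3 + 49*k**2 + 17*k + 3) gives s_k = k*(4*k**4 + 3*k**3 - 3*k**2 - 3*k + 2).
s_(k+1) − s_k = 20*k**4 + 52*k**3 + 49*k**2 + 17*k + 3 = t_k.
Sum = s_(13) − s_(3); s_(13) = 1563783, s_(3) = 1113 ⇒ 1562670.

Σ = 1562670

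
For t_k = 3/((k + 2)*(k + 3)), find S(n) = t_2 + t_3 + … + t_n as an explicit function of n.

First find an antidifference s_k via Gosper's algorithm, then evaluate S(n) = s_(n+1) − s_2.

S(n) = 3*(n - 1)/(4*(n + 3))

Compute t_(k+1)/t_k: get (k + 2)/(k + 4).
Normal form (A,B,C) = (k + 2, k + 4, 1).
Need (k + 2)·f(k+1) − (k + 3)·f(k) = 1.
Bound: deg f ≤ 1.
Match coefficients ⇒ f(k) = k/2.
Get s_k = R·t_k = 3*k/(2*(k + 2)) with R(k) = B(k−1)f(k)/C(k) = k*(k + 3)/2.
s_(k+1) − s_k = 3/(k**2 + 5*k + 6) = t_k.
Telescope: S(n) = s_(n+1) − s_(2) = 3*(n + 1)/(2*(n + 3)) − (3/4) = 3*(n - 1)/(4*(n + 3)).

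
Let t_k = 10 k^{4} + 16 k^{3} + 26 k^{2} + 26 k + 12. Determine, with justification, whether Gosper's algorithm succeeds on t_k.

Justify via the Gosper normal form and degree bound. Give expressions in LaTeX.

Compute t_(k+1)/t_k: get (5*k**4 + 28*k**3 + 67*k**2 + 83*k + 45)/(5*k**4 + 8*k**3 + 13*k**2 + 13*k + 6).
Factor: A=1; B=1; C=k**4 + 8*k**3/5 + 13*k**2/5 + 13*k/5 + 6/5.
Solve (1)·f(k+1) − (1)·f(k) = k**4 + 8*k**3/5 + 13*k**2/5 + 13*k/5 + 6/5.
Bound: deg f ≤ 5.
Solving with deg f ≤ 5: f(k) = k*(2*k**4 - k**3 + 4*k**2 + 4*k + 3)/10.
Get s_k = R·t_k = k*(2*k**4 - k**3 + 4*k**2 + 4*k + 3) with R(k) = B(k−1)f(k)/C(k) = k*(2*k**4 - k**3 + 4*k**2 + 4*k + 3)/(2*(5*k**4 + 8*k**3 + 13*k**2 + 13*k + 6)).
Δs = 10*k**4 + 16*k**3 + 26*k**2 + 26*k + 12, as required.

Yes. s_k = k \left(2 k^{4} - k^{3} + 4 k^{2} + 4 k + 3\right).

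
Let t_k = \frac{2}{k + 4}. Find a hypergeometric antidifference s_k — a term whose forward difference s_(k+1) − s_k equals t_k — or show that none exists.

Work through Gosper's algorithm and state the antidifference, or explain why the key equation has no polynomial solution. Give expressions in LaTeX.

Ratio r(k) = (k + 4)/(k + 5).
Take A(k)=k + 4, B(k)=k + 5, C(k)=1.
Key eq: (k + 4)·f(k+1) = (k + 4)·f(k) + (1).
d = 0 from the (1,1,0) case.
Put f(k) = c0: A·f(k+1) − B(k−1)·f(k) − C = -1; need -1 = 0 — inconsistent ⇒ no f, not summable.

none (Gosper's algorithm certifies no s_k)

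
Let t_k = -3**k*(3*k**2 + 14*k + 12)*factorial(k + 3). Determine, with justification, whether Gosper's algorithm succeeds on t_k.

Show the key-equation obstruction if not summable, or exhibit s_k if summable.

Yes. s_k = -3**k*k*factorial(k + 3).

Compute t_(k+1)/t_k: get 3*(3*k**3 + 32*k**2 + 109*k + 116)/(3*k**2 + 14*k + 12).
Take A(k)=3*k + 12, B(k)=1, C(k)=k**2 + 14*k/3 + 4.
Set up (3*k + 12)·f(k+1) − (1)·f(k) − (k**2 + 14*k/3 + 4) = 0.
From deg A=1, deg B=0, deg C=2: d=1.
Match coefficients ⇒ f(k) = k/3.
So s_k = (B(k−1)f/C)·t_k = (k/(3*k**2 + 14*k + 12))·t_k = -3**k*k*factorial(k + 3).
s_(k+1) − s_k = -3**k*(3*k**2 + 14*k + 12)*factorial(k + 3) = t_k.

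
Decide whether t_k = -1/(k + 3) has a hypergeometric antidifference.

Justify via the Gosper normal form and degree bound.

Ratio r(k) = (k + 3)/(k + 4).
Normal form (A,B,C) = (k + 3, k + 4, 1).
Solve (k + 3)·f(k+1) − (k + 3)·f(k) = 1.
From deg A=1, deg B=1, deg C=0: d=0.
Generic f = c0 gives residual -1; -1 = 0 cannot hold, so t_k is not Gosper-summable.

No — t_k has no hypergeometric antidifference.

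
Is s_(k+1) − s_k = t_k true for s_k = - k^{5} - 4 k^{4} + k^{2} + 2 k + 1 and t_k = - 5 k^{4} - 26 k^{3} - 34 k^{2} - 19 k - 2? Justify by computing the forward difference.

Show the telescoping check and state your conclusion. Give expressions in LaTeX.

s_(k+1) = 2*k - (k + 1)**5 - 4*(k + 1)**4 + (k + 1)**2 + 3
s_(k+1) − s_k = -5*k**4 - 26*k**3 - 34*k**2 - 19*k - 2
(s_(k+1) − s_k) − t_k = 0

valid (s_(k+1) − s_k reduces to t_k)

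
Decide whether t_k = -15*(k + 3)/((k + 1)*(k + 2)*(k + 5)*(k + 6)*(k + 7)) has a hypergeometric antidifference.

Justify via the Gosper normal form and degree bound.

Compute t_(k+1)/t_k: get (k + 1)*(k + 4)*(k + 5)/((k + 3)**2*(k + 8)).
A = k + 1, B = k + 8, C = k**3 + 10*k**2 + 33*k + 36.
f must satisfy (k + 1)·f(k+1) − (k + 7)·f(k) = k**3 + 10*k**2 + 33*k + 36.
d = 6 from the (1,1,3) case.
Coefficient equations give f(k) = k*(k + 2)*(k + 3)*(k + 4)*(k**2 + 12*k + 41)/90.
Certificate R = B(k−1)f/C = k*(k + 2)*(k + 7)*(k**2 + 12*k + 41)/(90*(k + 3)) gives s_k = k*(-k**2 - 12*k - 41)/(6*(k**3 + 12*k**2 + 41*k + 30)).
Δs = 15*(-k - 3)/(k**5 + 21*k**4 + 163*k**3 + 567*k**2 + 844*k + 420), as required.

Yes. s_k = k*(-k**2 - 12*k - 41)/(6*(k**3 + 12*k**2 + 41*k + 30)).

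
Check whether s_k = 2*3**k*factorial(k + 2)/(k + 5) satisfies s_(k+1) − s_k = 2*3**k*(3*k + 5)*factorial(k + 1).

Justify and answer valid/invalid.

Invalid: residual -6*3**k*(3*k**2 + 20*k + 24)*factorial(k + 1)/((k + 5)*(k + 6)) ≠ 0.

s_(k+1) = 6*3**k*factorial(k + 3)/(k + 6)
s_(k+1) − s_k = 2*3**k*(3*k**2 + 23*k + 39)*factorial(k + 2)/((k + 5)*(k + 6))
(s_(k+1) − s_k) − t_k = -6*3**k*(3*k**2 + 20*k + 24)*factorial(k + 1)/((k + 5)*(k + 6))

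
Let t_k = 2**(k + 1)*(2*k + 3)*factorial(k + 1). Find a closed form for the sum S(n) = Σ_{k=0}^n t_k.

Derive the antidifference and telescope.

S(n) = 4*2**n*factorial(n + 2) - 2

The ratio is 2*(k + 2)*(2*k + 5)/(2*k + 3).
Factor: A=2*k + 4; B=1; C=k + 3/2.
f must satisfy (2*k + 4)·f(k+1) − (1)·f(k) = k + 3/2.
d = 0 from the (1,0,1) case.
A polynomial solution: f(k) = 1/2.
So s_k = (B(k−1)f/C)·t_k = (1/(2*k + 3))·t_k = 2**(k + 1)*factorial(k + 1).
Verify: 2**(k + 1)*(2*k + 3)*factorial(k + 1) matches t_k.
s_(n+1) = 2**(n + 2)*factorial(n + 2) and s_(0) = 2, so S(n) = 4*2**n*factorial(n + 2) - 2.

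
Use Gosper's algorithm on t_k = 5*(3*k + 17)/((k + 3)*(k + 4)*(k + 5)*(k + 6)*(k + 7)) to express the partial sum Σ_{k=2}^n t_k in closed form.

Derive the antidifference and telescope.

S(n) = (n**3 + 16*n**2 + 83*n - 100)/(48*(n**3 + 16*n**2 + 83*n + 140))

The ratio is (k + 3)*(3*k + 20)/((k + 8)*(3*k + 17)).
Normal form (A,B,C) = (k + 3, k + 8, k + 17/3).
Key eq: (k + 3)·f(k+1) = (k + 7)·f(k) + (k + 17/3).
deg f ≤ 4 (via 1,1,1).
A polynomial solution: f(k) = k*(k + 5)*(k**2 + 13*k + 54)/216.
Then R = B(k−1)f/C = k*(k + 5)*(k + 7)*(k**2 + 13*k + 54)/(72*(3*k + 17)), so s_k = R(k)·t_k = 5*k*(k**2 + 13*k + 54)/(72*(k**3 + 13*k**2 + 54*k + 72)).
Δs = 5*(3*k + 17)/(k**5 + 25*k**4 + 245*k**3 + 1175*k**2 + 2754*k + 2520), as required.
Σ_(k=2)^n t_k = s_(n+1) − s_(2) = (5*(n**3 + 16*n**2 + 83*n + 68)/(72*(n**3 + 16*n**2 + 83*n + 140))) − (7/144), i.e. (n**3 + 16*n**2 + 83*n - 100)/(48*(n**3 + 16*n**2 + 83*n + 140)).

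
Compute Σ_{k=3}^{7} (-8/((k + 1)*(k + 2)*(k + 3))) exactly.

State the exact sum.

Σ = -7/45

r(k) = (k + 1)/(k + 4) after simplifying.
Gosper form: A/B · C(k+1)/C(k) with A=k + 1, B=k + 4, C=1.
f must satisfy (k + 1)·f(k+1) − (k + 3)·f(k) = 1.
From deg A=1, deg B=1, deg C=0: d=2.
Solve for f: f(k) = k*(k + 3)/4 (degree 2 ≤ 2).
Get s_k = R·t_k = 2*k*(-k - 3)/((k + 1)*(k + 2)) with R(k) = B(k−1)f(k)/C(k) = k*(k + 3)**2/4.
Verify: -8/(k**3 + 6*k**2 + 11*k + 6) matches t_k.
Σ_(k=3)^(7) t_k = s_(8) − s_(3) = -88/45 − (-9/5) = -7/45.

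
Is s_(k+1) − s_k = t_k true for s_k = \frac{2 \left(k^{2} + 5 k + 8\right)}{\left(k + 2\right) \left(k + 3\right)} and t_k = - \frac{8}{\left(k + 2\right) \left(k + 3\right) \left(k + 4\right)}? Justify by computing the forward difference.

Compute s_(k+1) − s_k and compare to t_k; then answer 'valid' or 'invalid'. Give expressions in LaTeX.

s_(k+1) = 2*(5*k + (k + 1)**2 + 13)/((k + 3)*(k + 4))
s_(k+1) − s_k = -8/(k**3 + 9*k**2 + 26*k + 24)
(s_(k+1) − s_k) − t_k = 0

valid; difference matches t_k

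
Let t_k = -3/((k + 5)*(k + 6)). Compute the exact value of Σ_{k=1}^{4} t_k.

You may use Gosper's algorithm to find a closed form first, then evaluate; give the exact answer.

Σ = -1/5

Step 1: r(k) = (k + 5)/(k + 7).
Take A(k)=k + 5, B(k)=k + 7, C(k)=1.
Key eq: (k + 5)·f(k+1) = (k + 6)·f(k) + (1).
d = 1 from the (1,1,0) case.
Match coefficients ⇒ f(k) = k/5.
So s_k = (B(k−1)f/C)·t_k = (k*(k + 6)/5)·t_k = -3*k/(5*k + 25).
s_(k+1) − s_k = -3/(k**2 + 11*k + 30) = t_k.
Sum = s_(5) − s_(1); s_(5) = -3/10, s_(1) = -1/10 ⇒ -1/5.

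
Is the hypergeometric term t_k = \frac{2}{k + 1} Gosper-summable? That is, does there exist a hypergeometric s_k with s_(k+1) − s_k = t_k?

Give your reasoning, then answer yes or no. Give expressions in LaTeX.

No; the coefficient equations for f are inconsistent.

Step 1: r(k) = (k + 1)/(k + 2).
So A=k + 1 and B=k + 2, with C=1.
f must satisfy (k + 1)·f(k+1) − (k + 1)·f(k) = 1.
Bound: deg f ≤ 0.
Write f(k) = c0. Then LHS − RHS = -1, requiring -1 = 0: contradictory. No certificate.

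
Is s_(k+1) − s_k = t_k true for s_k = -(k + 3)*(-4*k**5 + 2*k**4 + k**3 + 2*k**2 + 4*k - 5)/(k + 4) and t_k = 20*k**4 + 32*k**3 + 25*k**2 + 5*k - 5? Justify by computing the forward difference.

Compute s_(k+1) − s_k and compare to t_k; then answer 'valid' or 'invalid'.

s_(k+1) = k*(4*k**5 + 34*k**4 + 103*k**3 + 147*k**2 + 93*k + 4)/(k + 5)
s_(k+1) − s_k = (20*k**6 + 196*k**5 + 599*k**4 + 716*k**3 + 433*k**2 + 36*k - 75)/(k**2 + 9*k + 20)
(s_(k+1) − s_k) − t_k = (-16*k**5 - 114*k**4 - 154*k**3 - 107*k**2 - 19*k + 25)/(k**2 + 9*k + 20)

Invalid: residual (-16*k**5 - 114*k**4 - 154*k**3 - 107*k**2 - 19*k + 25)/(k**2 + 9*k + 20) ≠ 0.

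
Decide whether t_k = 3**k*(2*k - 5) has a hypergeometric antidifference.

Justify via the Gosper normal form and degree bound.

Compute t_(k+1)/t_k: get 3*(2*k - 3)/(2*k - 5).
Take A(k)=3, B(k)=1, C(k)=k - 5/2.
f must satisfy (3)·f(k+1) − (1)·f(k) = k - 5/2.
From deg A=0, deg B=0, deg C=1: d=1.
Match coefficients ⇒ f(k) = (k - 4)/2.
Certificate R = B(k−1)f/C = (k - 4)/(2*k - 5) gives s_k = 3**k*(k - 4).
Δs = 3**k*(2*k - 5), as required.

Yes. s_k = 3**k*(k - 4).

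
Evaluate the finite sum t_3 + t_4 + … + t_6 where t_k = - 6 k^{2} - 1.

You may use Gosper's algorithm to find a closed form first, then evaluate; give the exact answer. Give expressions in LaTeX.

The ratio is (6*(k + 1)**2 + 1)/(6*k**2 + 1).
Take A(k)=1, B(k)=1, C(k)=k**2 + 1/6.
Solve (1)·f(k+1) − (1)·f(k) = k**2 + 1/6.
deg f ≤ 3 (via 0,0,2).
Solve for f: f(k) = k*(2*k**2 - 3*k + 2)/6 (degree 3 ≤ 3).
Certificate R = B(k−1)f/C = k*(2*k**2 - 3*k + 2)/(6*k**2 + 1) gives s_k = k*(-2*k**2 + 3*k - 2).
Verify: -6*k**2 - 1 matches t_k.
Σ_(k=3)^(6) t_k = s_(7) − s_(3) = -553 − (-33) = -520.

Σ = -520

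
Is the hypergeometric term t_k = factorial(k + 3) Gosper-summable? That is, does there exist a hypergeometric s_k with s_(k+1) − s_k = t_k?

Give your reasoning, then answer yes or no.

Ratio r(k) = k + 4.
Gosper form: A/B · C(k+1)/C(k) with A=k + 4, B=1, C=1.
Solve (k + 4)·f(k+1) − (1)·f(k) = 1.
Bound: deg f ≤ -1.
Bound -1 < 0, so the key equation has no polynomial solution.

No — negative degree bound, so no certificate f.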